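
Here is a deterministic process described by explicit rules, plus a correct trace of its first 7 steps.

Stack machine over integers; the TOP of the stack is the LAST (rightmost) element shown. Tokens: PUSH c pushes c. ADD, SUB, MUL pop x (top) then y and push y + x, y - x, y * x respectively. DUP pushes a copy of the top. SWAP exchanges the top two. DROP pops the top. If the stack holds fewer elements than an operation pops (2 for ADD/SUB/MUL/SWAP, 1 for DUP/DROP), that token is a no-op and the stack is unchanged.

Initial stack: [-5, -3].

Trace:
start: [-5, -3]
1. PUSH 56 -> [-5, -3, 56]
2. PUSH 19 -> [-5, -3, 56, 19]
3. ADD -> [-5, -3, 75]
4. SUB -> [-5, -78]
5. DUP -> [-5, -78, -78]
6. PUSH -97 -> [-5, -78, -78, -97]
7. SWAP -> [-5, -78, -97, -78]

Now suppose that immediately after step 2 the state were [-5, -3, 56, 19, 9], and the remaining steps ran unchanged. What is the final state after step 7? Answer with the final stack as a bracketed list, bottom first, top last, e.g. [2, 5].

[-5, -3, 28, -97, 28]

state after step 2 := [-5, -3, 56, 19, 9]
3. ADD -> [-5, -3, 56, 28]
4. SUB -> [-5, -3, 28]
5. DUP -> [-5, -3, 28, 28]
6. PUSH -97 -> [-5, -3, 28, 28, -97]
7. SWAP -> [-5, -3, 28, -97, 28]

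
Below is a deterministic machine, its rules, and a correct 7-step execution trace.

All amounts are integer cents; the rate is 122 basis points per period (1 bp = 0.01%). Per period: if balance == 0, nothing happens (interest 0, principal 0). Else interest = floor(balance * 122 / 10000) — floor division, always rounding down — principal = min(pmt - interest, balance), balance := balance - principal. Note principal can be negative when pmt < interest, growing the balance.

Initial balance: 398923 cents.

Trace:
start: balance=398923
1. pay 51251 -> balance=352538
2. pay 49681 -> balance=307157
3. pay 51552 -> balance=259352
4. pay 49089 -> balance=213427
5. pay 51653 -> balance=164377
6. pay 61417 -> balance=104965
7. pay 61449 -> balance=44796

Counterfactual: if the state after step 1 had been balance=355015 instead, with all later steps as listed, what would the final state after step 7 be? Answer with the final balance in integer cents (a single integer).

47461

state after step 1 := balance=355015
2. pay 49681 -> balance=309665
3. pay 51552 -> balance=261890
4. pay 49089 -> balance=215996
5. pay 51653 -> balance=166978
6. pay 61417 -> balance=107598
7. pay 61449 -> balance=47461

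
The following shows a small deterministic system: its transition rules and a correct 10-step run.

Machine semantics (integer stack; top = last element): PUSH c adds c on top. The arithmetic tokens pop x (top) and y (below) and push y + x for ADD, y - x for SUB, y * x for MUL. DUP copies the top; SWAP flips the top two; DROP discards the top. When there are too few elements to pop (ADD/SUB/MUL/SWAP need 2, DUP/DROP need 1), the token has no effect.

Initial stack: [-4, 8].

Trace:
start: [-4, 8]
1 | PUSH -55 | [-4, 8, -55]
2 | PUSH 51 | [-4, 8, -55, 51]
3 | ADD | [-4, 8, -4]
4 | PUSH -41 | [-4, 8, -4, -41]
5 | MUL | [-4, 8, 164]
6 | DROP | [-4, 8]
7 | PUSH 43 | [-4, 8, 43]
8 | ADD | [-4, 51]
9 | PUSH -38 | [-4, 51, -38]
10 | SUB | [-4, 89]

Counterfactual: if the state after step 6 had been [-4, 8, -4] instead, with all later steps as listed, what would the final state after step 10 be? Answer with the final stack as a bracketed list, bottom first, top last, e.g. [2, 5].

state after step 6 := [-4, 8, -4]
7 | PUSH 43 | [-4, 8, -4, 43]
8 | ADD | [-4, 8, 39]
9 | PUSH -38 | [-4, 8, 39, -38]
10 | SUB | [-4, 8, 77]

[-4, 8, 77]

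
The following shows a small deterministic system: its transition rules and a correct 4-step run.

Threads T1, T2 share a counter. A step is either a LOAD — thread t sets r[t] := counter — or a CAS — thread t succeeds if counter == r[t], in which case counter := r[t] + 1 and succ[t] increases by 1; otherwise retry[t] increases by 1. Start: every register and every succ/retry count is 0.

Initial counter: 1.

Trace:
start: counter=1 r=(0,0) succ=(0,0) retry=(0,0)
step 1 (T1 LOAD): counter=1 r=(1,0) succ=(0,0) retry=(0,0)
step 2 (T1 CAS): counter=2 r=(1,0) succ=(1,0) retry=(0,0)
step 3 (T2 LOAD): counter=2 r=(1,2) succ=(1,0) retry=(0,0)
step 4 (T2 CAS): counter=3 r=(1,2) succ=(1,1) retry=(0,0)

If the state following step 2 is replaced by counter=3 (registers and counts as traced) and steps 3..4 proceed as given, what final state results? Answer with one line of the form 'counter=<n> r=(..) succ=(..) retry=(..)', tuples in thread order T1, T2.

counter=4 r=(1,3) succ=(1,1) retry=(0,0)

state after step 2 := counter=3 r=(1,0) succ=(1,0) retry=(0,0)
step 3 (T2 LOAD): counter=3 r=(1,3) succ=(1,0) retry=(0,0)
step 4 (T2 CAS): counter=4 r=(1,3) succ=(1,1) retry=(0,0)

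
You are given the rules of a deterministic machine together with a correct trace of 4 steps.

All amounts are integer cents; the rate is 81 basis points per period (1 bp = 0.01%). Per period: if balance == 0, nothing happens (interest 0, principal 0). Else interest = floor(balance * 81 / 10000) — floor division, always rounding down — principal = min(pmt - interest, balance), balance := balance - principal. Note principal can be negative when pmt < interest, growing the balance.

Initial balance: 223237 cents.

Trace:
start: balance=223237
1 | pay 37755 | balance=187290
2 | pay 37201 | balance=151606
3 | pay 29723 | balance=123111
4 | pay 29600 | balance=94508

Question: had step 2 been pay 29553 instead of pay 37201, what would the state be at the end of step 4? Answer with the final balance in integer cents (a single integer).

(re-executing from step 2 with the substitution; state before step 2: balance=187290)
2 | pay 29553 | balance=159254
3 | pay 29723 | balance=130820
4 | pay 29600 | balance=102279

102279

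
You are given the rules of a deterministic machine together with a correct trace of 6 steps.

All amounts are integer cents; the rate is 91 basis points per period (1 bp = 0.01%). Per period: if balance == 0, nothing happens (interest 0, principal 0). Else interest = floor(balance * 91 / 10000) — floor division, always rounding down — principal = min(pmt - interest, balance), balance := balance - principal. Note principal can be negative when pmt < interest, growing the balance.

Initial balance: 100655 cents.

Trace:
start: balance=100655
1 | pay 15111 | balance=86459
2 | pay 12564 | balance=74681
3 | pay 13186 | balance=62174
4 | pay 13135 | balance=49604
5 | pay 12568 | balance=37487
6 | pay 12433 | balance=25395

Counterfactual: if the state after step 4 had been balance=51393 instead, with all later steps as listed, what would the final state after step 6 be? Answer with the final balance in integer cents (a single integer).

state after step 4 := balance=51393
5 | pay 12568 | balance=39292
6 | pay 12433 | balance=27216

27216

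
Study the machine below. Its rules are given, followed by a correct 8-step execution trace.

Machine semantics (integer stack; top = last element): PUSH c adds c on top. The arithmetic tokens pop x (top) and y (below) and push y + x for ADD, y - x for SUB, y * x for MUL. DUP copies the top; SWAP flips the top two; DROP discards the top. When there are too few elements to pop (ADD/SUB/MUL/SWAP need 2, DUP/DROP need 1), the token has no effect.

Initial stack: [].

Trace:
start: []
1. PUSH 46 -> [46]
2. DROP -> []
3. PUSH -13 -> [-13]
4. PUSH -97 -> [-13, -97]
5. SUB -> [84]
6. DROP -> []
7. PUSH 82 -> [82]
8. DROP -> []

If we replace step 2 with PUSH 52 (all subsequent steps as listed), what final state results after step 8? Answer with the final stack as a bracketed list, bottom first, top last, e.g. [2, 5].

[46, 52]

(re-executing from step 2 with the substitution; state before step 2: [46])
2. PUSH 52 -> [46, 52]
3. PUSH -13 -> [46, 52, -13]
4. PUSH -97 -> [46, 52, -13, -97]
5. SUB -> [46, 52, 84]
6. DROP -> [46, 52]
7. PUSH 82 -> [46, 52, 82]
8. DROP -> [46, 52]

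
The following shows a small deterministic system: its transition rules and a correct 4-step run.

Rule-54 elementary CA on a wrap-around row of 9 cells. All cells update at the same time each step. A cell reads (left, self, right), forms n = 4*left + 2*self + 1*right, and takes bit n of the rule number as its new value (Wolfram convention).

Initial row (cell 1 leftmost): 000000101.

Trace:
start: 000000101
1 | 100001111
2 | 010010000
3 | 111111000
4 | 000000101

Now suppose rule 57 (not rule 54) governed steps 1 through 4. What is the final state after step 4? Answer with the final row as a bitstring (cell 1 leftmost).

(re-executing steps 1..4 under rule 57; state before step 1: 000000101)
1 | 111110010
2 | 100001001
3 | 011100101
4 | 110010010

110010010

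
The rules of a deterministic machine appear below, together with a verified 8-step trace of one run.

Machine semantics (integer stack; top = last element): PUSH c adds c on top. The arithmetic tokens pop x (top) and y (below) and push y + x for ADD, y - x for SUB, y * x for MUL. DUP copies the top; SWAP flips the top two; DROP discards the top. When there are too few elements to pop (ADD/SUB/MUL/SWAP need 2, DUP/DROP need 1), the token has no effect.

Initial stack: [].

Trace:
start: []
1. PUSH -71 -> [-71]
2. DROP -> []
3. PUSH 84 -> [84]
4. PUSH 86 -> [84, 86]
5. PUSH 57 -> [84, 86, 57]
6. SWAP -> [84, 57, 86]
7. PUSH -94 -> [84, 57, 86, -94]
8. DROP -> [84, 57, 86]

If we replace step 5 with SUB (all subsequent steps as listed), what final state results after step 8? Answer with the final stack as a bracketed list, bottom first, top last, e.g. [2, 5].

(re-executing from step 5 with the substitution; state before step 5: [84, 86])
5. SUB -> [-2]
6. SWAP -> [-2]
7. PUSH -94 -> [-2, -94]
8. DROP -> [-2]

[-2]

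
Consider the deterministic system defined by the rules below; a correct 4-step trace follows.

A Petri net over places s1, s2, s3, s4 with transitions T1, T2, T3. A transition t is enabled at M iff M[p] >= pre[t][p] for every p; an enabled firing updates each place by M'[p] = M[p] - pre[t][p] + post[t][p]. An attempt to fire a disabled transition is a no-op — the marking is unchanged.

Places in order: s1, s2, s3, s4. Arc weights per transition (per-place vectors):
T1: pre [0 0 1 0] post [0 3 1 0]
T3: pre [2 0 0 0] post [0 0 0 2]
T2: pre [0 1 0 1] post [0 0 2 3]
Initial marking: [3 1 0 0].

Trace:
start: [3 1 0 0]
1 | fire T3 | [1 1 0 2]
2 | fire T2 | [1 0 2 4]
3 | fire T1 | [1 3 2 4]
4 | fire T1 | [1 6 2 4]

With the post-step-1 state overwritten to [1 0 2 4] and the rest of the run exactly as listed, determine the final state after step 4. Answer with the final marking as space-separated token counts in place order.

state after step 1 := [1 0 2 4]
2 | fire T2 | [1 0 2 4]
3 | fire T1 | [1 3 2 4]
4 | fire T1 | [1 6 2 4]

1 6 2 4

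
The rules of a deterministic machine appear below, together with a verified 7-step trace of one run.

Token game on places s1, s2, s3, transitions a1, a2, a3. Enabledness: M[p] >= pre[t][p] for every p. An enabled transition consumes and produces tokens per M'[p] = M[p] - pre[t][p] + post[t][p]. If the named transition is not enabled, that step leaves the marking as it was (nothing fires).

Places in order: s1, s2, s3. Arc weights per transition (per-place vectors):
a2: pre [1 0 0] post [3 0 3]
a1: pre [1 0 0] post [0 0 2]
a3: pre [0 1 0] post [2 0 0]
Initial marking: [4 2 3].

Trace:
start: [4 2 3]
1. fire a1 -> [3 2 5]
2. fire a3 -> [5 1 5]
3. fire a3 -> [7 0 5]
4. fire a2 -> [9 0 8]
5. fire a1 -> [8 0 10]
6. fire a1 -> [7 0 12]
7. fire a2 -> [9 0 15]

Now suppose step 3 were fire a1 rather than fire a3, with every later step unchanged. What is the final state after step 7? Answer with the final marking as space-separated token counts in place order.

(re-executing from step 3 with the substitution; state before step 3: [5 1 5])
3. fire a1 -> [4 1 7]
4. fire a2 -> [6 1 10]
5. fire a1 -> [5 1 12]
6. fire a1 -> [4 1 14]
7. fire a2 -> [6 1 17]

6 1 17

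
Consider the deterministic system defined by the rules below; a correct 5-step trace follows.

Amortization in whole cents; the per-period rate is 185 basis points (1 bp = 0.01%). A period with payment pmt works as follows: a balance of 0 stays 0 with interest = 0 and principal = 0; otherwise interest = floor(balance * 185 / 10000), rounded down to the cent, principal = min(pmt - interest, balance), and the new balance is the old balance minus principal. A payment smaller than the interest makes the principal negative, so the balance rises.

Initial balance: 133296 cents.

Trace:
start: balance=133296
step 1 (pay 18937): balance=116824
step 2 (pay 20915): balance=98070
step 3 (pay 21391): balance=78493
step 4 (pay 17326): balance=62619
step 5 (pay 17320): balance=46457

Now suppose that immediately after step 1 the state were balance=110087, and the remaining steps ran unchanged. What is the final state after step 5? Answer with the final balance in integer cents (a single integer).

state after step 1 := balance=110087
step 2 (pay 20915): balance=91208
step 3 (pay 21391): balance=71504
step 4 (pay 17326): balance=55500
step 5 (pay 17320): balance=39206

39206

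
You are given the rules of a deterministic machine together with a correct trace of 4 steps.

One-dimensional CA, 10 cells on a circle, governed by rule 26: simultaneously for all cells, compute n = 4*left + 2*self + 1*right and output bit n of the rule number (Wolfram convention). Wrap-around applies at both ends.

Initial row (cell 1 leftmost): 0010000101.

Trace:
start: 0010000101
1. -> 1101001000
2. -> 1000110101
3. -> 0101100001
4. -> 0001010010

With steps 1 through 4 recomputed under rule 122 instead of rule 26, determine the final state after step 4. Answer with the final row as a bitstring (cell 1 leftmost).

(re-executing steps 1..4 under rule 122; state before step 1: 0010000101)
1. -> 1101001010
2. -> 1110110101
3. -> 0011111011
4. -> 1110001111

1110001111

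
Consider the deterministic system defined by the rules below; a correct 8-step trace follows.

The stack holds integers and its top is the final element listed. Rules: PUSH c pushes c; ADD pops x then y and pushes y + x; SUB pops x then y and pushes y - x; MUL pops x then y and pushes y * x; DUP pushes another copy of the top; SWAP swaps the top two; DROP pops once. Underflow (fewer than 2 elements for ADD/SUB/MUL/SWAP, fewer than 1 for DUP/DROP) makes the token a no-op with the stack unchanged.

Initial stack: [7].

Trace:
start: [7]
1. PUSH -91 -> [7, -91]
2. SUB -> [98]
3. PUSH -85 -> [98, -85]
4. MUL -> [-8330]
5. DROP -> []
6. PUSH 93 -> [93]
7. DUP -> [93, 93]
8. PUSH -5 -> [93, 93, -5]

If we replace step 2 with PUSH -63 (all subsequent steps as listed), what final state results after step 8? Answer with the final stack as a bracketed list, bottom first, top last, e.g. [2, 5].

(re-executing from step 2 with the substitution; state before step 2: [7, -91])
2. PUSH -63 -> [7, -91, -63]
3. PUSH -85 -> [7, -91, -63, -85]
4. MUL -> [7, -91, 5355]
5. DROP -> [7, -91]
6. PUSH 93 -> [7, -91, 93]
7. DUP -> [7, -91, 93, 93]
8. PUSH -5 -> [7, -91, 93, 93, -5]

[7, -91, 93, 93, -5]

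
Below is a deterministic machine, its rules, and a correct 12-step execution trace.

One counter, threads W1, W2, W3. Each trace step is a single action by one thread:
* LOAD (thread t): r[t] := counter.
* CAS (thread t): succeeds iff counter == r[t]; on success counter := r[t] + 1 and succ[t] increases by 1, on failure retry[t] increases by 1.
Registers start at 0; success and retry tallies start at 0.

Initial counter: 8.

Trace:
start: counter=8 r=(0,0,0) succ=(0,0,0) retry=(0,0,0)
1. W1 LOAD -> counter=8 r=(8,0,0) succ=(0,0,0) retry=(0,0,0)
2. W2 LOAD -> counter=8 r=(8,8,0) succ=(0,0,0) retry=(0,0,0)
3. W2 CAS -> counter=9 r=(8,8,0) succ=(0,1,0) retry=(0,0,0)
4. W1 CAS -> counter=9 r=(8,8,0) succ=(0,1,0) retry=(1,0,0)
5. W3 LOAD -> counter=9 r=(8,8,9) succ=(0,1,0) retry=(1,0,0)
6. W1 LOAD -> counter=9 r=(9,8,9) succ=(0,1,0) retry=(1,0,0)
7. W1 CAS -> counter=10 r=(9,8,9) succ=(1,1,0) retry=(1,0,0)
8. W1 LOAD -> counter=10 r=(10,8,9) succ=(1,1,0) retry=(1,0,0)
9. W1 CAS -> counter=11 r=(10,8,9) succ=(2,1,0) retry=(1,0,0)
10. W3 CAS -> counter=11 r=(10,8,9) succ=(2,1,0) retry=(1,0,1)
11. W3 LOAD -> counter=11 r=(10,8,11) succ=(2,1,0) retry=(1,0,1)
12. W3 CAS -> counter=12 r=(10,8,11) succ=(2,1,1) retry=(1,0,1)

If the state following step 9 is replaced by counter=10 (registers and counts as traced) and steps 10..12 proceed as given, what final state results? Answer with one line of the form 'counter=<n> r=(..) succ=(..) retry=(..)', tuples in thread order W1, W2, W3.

counter=11 r=(10,8,10) succ=(2,1,1) retry=(1,0,1)

state after step 9 := counter=10 r=(10,8,9) succ=(2,1,0) retry=(1,0,0)
10. W3 CAS -> counter=10 r=(10,8,9) succ=(2,1,0) retry=(1,0,1)
11. W3 LOAD -> counter=10 r=(10,8,10) succ=(2,1,0) retry=(1,0,1)
12. W3 CAS -> counter=11 r=(10,8,10) succ=(2,1,1) retry=(1,0,1)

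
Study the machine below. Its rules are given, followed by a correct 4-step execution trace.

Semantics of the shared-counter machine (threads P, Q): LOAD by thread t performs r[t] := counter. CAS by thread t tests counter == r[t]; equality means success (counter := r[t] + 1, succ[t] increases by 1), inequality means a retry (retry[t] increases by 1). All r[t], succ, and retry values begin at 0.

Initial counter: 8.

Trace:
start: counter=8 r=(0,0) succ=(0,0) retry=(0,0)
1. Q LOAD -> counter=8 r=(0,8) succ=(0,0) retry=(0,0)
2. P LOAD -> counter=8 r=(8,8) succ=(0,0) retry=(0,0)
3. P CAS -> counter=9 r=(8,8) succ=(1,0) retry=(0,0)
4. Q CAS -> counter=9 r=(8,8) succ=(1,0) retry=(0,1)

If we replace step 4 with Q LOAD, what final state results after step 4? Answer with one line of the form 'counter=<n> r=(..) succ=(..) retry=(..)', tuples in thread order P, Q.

(re-executing from step 4 with the substitution; state before step 4: counter=9 r=(8,8) succ=(1,0) retry=(0,0))
4. Q LOAD -> counter=9 r=(8,9) succ=(1,0) retry=(0,0)

counter=9 r=(8,9) succ=(1,0) retry=(0,0)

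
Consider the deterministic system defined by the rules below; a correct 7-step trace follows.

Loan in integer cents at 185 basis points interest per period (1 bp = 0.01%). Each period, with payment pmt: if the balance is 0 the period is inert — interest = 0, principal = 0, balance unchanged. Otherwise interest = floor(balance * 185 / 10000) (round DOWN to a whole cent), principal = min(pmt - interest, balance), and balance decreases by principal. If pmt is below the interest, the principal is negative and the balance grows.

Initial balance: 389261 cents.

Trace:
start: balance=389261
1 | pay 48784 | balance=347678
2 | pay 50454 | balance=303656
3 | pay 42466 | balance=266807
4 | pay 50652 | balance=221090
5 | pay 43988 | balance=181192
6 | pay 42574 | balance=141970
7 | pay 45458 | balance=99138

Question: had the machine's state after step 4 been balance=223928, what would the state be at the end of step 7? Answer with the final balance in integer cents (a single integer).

102135

state after step 4 := balance=223928
5 | pay 43988 | balance=184082
6 | pay 42574 | balance=144913
7 | pay 45458 | balance=102135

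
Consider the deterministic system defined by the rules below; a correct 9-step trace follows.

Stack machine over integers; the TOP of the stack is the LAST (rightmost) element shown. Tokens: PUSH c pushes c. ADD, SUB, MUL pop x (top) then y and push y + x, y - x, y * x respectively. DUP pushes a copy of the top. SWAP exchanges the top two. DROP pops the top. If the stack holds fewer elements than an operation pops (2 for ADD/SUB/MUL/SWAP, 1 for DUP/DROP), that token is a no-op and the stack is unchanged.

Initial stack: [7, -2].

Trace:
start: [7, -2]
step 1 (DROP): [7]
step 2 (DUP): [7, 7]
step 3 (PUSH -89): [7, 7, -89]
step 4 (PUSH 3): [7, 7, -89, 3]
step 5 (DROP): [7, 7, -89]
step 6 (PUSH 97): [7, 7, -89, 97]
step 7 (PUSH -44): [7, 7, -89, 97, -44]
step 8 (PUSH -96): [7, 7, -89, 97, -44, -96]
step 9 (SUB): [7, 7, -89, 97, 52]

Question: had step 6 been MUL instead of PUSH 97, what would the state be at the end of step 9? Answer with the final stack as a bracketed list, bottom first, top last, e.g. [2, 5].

[7, -623, 52]

(re-executing from step 6 with the substitution; state before step 6: [7, 7, -89])
step 6 (MUL): [7, -623]
step 7 (PUSH -44): [7, -623, -44]
step 8 (PUSH -96): [7, -623, -44, -96]
step 9 (SUB): [7, -623, 52]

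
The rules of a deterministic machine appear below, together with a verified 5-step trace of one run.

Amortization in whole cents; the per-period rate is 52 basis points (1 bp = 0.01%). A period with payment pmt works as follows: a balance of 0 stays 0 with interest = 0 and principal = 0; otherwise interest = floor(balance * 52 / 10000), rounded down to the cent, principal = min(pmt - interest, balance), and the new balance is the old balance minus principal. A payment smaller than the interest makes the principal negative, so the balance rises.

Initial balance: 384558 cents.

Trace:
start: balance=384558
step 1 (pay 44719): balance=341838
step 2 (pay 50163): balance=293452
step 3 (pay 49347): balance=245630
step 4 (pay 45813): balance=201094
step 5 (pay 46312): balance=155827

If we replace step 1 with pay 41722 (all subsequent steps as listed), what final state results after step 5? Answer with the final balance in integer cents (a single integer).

(re-executing from step 1 with the substitution; state before step 1: balance=384558)
step 1 (pay 41722): balance=344835
step 2 (pay 50163): balance=296465
step 3 (pay 49347): balance=248659
step 4 (pay 45813): balance=204139
step 5 (pay 46312): balance=158888

158888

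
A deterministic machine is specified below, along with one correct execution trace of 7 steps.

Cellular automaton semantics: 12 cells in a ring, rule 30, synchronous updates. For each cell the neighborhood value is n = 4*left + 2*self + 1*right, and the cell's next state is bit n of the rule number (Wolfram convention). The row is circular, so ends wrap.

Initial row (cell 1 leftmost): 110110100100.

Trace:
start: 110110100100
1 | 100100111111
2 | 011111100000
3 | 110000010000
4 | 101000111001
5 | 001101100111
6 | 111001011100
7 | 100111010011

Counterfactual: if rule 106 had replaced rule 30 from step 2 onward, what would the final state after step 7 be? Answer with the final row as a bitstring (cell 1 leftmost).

111010010100

(re-executing steps 2..7 under rule 106; state before step 2: 100100111111)
2 | 101001100000
3 | 010011100001
4 | 100110100010
5 | 001111000101
6 | 011001001010
7 | 111010010100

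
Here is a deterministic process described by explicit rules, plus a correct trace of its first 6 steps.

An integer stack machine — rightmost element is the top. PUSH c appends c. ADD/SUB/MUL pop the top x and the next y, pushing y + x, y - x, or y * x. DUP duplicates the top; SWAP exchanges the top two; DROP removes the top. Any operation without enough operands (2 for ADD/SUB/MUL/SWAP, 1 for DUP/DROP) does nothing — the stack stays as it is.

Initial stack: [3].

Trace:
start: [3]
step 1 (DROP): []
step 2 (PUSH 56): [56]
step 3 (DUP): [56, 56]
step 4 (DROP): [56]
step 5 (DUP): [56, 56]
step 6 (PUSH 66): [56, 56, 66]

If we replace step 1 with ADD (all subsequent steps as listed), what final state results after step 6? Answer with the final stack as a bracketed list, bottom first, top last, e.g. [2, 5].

[3, 56, 56, 66]

(re-executing from step 1 with the substitution; state before step 1: [3])
step 1 (ADD): [3]
step 2 (PUSH 56): [3, 56]
step 3 (DUP): [3, 56, 56]
step 4 (DROP): [3, 56]
step 5 (DUP): [3, 56, 56]
step 6 (PUSH 66): [3, 56, 56, 66]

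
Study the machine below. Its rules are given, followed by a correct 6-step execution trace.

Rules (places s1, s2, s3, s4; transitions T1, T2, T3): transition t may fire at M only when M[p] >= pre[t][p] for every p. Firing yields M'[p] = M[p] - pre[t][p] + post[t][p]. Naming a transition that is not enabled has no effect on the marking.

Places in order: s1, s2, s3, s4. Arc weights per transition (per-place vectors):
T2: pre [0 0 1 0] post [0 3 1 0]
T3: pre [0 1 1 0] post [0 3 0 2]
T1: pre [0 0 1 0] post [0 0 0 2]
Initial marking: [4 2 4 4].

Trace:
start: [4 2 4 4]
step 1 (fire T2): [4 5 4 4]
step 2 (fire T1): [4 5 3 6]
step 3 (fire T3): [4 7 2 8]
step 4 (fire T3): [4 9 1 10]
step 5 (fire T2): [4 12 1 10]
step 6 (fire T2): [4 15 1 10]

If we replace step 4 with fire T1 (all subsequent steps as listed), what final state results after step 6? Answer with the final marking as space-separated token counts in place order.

(re-executing from step 4 with the substitution; state before step 4: [4 7 2 8])
step 4 (fire T1): [4 7 1 10]
step 5 (fire T2): [4 10 1 10]
step 6 (fire T2): [4 13 1 10]

4 13 1 10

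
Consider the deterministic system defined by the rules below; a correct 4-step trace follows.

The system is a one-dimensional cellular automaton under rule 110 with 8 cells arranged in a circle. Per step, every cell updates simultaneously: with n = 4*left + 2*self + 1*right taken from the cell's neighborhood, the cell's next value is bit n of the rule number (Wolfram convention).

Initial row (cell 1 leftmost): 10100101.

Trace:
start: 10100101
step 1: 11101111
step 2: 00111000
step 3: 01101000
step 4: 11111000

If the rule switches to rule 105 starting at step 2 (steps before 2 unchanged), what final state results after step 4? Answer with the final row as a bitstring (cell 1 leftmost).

11010110

(re-executing steps 2..4 under rule 105; state before step 2: 11101111)
step 2: 00111000
step 3: 10101011
step 4: 11010110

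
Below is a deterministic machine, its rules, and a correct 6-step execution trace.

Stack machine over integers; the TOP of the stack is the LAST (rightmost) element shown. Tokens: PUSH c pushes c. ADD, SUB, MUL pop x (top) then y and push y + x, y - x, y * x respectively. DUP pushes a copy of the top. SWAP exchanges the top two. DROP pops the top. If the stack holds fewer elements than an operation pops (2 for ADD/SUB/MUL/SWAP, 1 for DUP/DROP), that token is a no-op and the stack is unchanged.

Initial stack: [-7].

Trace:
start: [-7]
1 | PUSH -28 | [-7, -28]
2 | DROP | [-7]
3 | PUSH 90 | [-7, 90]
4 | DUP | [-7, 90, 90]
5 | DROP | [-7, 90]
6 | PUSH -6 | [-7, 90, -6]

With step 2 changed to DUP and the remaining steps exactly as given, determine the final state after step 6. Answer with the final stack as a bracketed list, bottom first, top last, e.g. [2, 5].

[-7, -28, -28, 90, -6]

(re-executing from step 2 with the substitution; state before step 2: [-7, -28])
2 | DUP | [-7, -28, -28]
3 | PUSH 90 | [-7, -28, -28, 90]
4 | DUP | [-7, -28, -28, 90, 90]
5 | DROP | [-7, -28, -28, 90]
6 | PUSH -6 | [-7, -28, -28, 90, -6]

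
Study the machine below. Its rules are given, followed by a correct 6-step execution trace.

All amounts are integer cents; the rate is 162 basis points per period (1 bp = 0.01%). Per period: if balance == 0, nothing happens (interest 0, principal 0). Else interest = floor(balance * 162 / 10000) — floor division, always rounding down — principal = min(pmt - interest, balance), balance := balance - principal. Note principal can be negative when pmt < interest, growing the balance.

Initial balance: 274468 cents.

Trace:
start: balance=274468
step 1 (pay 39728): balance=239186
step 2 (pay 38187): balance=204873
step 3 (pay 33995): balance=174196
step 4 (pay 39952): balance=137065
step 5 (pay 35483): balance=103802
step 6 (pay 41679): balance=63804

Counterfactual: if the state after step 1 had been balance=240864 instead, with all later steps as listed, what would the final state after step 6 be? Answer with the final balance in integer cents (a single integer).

65623

state after step 1 := balance=240864
step 2 (pay 38187): balance=206578
step 3 (pay 33995): balance=175929
step 4 (pay 39952): balance=138827
step 5 (pay 35483): balance=105592
step 6 (pay 41679): balance=65623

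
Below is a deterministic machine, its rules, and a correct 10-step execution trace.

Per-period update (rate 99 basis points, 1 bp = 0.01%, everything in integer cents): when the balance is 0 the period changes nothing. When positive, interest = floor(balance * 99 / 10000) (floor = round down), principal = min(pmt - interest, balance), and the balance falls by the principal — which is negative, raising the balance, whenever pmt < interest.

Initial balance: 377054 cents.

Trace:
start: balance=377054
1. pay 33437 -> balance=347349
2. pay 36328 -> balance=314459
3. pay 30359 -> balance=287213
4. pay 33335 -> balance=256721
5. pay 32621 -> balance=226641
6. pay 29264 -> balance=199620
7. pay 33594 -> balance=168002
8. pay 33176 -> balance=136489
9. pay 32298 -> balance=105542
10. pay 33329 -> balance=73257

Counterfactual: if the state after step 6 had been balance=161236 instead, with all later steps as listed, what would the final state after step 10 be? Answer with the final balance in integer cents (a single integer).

33330

state after step 6 := balance=161236
7. pay 33594 -> balance=129238
8. pay 33176 -> balance=97341
9. pay 32298 -> balance=66006
10. pay 33329 -> balance=33330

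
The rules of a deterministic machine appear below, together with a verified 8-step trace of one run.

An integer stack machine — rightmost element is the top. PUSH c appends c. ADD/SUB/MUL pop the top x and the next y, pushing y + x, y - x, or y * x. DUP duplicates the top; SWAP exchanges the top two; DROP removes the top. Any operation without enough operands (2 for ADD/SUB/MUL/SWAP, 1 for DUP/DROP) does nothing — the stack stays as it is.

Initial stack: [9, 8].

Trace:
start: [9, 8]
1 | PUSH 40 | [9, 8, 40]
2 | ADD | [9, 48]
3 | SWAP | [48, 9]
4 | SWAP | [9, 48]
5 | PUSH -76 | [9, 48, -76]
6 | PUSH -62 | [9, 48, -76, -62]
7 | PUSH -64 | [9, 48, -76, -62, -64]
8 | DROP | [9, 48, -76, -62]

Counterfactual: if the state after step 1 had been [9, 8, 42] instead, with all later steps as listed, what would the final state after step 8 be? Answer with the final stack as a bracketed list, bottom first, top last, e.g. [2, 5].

state after step 1 := [9, 8, 42]
2 | ADD | [9, 50]
3 | SWAP | [50, 9]
4 | SWAP | [9, 50]
5 | PUSH -76 | [9, 50, -76]
6 | PUSH -62 | [9, 50, -76, -62]
7 | PUSH -64 | [9, 50, -76, -62, -64]
8 | DROP | [9, 50, -76, -62]

[9, 50, -76, -62]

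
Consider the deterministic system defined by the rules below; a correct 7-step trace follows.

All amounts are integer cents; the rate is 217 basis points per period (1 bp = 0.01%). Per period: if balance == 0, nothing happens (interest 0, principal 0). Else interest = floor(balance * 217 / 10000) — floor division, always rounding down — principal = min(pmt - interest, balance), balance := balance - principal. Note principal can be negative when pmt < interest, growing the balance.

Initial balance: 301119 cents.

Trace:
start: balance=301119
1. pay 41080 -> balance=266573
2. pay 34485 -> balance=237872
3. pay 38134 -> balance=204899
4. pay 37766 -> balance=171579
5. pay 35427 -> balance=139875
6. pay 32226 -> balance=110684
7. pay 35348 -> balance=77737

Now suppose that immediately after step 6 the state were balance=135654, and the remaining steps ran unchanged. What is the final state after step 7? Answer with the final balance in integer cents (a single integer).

103249

state after step 6 := balance=135654
7. pay 35348 -> balance=103249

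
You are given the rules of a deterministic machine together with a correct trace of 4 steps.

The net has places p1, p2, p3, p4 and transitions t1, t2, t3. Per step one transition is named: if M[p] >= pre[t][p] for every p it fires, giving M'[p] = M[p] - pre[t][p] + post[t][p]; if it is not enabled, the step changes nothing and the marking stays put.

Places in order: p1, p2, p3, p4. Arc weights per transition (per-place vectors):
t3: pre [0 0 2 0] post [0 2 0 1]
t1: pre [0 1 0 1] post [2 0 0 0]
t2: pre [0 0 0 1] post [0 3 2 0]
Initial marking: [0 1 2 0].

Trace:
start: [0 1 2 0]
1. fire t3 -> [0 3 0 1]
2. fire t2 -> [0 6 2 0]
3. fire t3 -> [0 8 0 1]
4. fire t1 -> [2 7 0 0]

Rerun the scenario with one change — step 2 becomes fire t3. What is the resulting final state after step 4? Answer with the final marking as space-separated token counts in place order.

(re-executing from step 2 with the substitution; state before step 2: [0 3 0 1])
2. fire t3 -> [0 3 0 1]
3. fire t3 -> [0 3 0 1]
4. fire t1 -> [2 2 0 0]

2 2 0 0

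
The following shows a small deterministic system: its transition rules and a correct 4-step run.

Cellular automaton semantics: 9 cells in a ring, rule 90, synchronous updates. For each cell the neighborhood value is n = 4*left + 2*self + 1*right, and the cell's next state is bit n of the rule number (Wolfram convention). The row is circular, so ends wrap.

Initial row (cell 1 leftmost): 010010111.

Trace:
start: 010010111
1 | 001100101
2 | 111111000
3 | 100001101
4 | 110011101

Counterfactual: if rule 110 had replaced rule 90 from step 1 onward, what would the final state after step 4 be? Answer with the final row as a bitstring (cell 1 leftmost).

011111111

(re-executing steps 1..4 under rule 110; state before step 1: 010010111)
1 | 110111101
2 | 011100111
3 | 110101101
4 | 011111111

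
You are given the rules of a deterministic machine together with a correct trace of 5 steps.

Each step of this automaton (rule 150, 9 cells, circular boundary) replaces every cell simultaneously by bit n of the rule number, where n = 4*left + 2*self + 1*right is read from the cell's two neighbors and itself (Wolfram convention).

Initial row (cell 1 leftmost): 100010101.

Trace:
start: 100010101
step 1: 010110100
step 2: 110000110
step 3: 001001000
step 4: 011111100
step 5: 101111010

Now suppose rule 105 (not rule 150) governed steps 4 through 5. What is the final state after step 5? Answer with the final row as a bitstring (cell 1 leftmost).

(re-executing steps 4..5 under rule 105; state before step 4: 001001000)
step 4: 100000011
step 5: 101111010

101111010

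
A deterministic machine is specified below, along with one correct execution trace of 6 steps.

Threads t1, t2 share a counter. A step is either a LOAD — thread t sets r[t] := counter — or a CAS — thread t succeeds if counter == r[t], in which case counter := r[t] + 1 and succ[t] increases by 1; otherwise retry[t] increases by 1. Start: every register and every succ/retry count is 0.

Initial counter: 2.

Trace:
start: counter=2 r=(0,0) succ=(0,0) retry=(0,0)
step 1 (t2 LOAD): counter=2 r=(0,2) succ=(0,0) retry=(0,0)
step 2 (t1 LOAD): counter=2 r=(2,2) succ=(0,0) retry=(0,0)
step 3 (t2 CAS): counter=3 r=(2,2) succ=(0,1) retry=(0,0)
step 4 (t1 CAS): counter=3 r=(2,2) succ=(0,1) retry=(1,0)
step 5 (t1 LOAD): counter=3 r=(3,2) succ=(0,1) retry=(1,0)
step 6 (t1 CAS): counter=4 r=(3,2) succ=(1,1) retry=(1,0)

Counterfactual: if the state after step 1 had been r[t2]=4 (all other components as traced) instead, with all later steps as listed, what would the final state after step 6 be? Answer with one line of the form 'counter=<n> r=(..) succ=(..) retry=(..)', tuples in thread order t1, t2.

counter=4 r=(3,4) succ=(2,0) retry=(0,1)

state after step 1 := counter=2 r=(0,4) succ=(0,0) retry=(0,0)
step 2 (t1 LOAD): counter=2 r=(2,4) succ=(0,0) retry=(0,0)
step 3 (t2 CAS): counter=2 r=(2,4) succ=(0,0) retry=(0,1)
step 4 (t1 CAS): counter=3 r=(2,4) succ=(1,0) retry=(0,1)
step 5 (t1 LOAD): counter=3 r=(3,4) succ=(1,0) retry=(0,1)
step 6 (t1 CAS): counter=4 r=(3,4) succ=(2,0) retry=(0,1)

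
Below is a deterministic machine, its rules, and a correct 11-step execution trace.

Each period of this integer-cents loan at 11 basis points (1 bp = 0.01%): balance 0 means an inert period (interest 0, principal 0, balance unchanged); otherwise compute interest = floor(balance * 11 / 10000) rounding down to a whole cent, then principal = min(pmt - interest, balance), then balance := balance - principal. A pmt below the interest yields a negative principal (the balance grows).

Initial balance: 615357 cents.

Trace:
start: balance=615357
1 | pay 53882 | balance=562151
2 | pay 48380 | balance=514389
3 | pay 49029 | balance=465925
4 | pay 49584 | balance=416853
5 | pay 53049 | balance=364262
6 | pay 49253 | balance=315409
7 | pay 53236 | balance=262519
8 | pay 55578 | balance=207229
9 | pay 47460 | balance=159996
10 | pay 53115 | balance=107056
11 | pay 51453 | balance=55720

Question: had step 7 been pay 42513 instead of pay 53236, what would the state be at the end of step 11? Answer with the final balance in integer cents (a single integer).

(re-executing from step 7 with the substitution; state before step 7: balance=315409)
7 | pay 42513 | balance=273242
8 | pay 55578 | balance=217964
9 | pay 47460 | balance=170743
10 | pay 53115 | balance=117815
11 | pay 51453 | balance=66491

66491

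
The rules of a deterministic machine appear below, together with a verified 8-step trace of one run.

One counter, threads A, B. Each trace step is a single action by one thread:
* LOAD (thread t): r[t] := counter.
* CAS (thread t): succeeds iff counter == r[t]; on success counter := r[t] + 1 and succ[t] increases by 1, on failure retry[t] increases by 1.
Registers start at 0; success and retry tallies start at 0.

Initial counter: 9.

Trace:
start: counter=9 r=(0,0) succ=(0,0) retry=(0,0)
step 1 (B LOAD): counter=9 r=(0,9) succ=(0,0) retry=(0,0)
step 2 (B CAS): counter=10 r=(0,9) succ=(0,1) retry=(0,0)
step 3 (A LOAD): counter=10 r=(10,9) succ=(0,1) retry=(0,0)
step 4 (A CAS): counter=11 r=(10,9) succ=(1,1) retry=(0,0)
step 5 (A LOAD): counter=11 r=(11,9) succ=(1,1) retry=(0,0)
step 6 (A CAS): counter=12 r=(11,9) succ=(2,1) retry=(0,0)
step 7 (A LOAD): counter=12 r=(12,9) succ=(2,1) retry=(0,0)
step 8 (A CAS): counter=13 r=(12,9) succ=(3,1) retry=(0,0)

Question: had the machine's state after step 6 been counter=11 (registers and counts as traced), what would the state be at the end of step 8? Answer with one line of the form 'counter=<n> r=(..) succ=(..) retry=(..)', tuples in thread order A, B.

counter=12 r=(11,9) succ=(3,1) retry=(0,0)

state after step 6 := counter=11 r=(11,9) succ=(2,1) retry=(0,0)
step 7 (A LOAD): counter=11 r=(11,9) succ=(2,1) retry=(0,0)
step 8 (A CAS): counter=12 r=(11,9) succ=(3,1) retry=(0,0)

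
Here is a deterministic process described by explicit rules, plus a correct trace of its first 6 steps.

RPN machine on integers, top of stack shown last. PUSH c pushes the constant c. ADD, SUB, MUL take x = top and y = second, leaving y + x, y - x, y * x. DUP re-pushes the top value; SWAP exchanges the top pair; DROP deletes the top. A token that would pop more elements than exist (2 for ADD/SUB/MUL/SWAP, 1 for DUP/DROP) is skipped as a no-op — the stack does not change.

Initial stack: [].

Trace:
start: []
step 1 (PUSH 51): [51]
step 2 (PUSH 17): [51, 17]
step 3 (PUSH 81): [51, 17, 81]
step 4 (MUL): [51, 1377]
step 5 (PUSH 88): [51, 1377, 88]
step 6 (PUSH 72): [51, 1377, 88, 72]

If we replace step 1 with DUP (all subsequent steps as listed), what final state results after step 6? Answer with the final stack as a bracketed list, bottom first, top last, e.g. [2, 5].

[1377, 88, 72]

(re-executing from step 1 with the substitution; state before step 1: [])
step 1 (DUP): []
step 2 (PUSH 17): [17]
step 3 (PUSH 81): [17, 81]
step 4 (MUL): [1377]
step 5 (PUSH 88): [1377, 88]
step 6 (PUSH 72): [1377, 88, 72]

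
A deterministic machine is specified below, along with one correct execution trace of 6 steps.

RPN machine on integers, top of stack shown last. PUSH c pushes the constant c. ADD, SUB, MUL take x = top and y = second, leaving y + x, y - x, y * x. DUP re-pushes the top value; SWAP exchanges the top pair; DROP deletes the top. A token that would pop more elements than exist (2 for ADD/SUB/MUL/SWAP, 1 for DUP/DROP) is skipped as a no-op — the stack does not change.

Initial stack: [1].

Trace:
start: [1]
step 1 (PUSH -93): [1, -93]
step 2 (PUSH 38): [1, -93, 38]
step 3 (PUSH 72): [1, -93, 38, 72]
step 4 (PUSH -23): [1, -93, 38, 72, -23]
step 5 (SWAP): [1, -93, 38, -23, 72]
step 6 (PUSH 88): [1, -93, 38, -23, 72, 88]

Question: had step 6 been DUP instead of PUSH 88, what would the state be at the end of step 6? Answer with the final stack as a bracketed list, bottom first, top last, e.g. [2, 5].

[1, -93, 38, -23, 72, 72]

(re-executing from step 6 with the substitution; state before step 6: [1, -93, 38, -23, 72])
step 6 (DUP): [1, -93, 38, -23, 72, 72]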